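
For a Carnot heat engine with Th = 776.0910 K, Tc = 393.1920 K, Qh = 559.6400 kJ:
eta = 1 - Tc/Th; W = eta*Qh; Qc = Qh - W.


eta = 1 - 393.1920/776.0910 = 0.4934
W = 0.4934 * 559.6400 = 276.1089 kJ
Qc = 559.6400 - 276.1089 = 283.5311 kJ

eta = 49.3369%, W = 276.1089 kJ, Qc = 283.5311 kJ


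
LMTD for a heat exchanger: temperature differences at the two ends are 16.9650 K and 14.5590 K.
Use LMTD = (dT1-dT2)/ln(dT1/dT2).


dT1/dT2 = 1.1653
ln(dT1/dT2) = 0.1529
LMTD = 2.4060 / 0.1529 = 15.7313 K

15.7313 K


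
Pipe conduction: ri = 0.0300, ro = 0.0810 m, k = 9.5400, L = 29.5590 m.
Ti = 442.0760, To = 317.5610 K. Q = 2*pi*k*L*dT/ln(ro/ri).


dT = 124.5150 K
ln(ro/ri) = 0.9933
Q = 2*pi*9.5400*29.5590*124.5150 / 0.9933 = 222116.2356 W

222116.2356 W


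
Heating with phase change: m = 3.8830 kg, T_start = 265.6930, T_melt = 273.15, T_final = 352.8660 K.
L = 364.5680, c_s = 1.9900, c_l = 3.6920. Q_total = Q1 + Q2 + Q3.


Q1 (sensible, solid) = 3.8830 * 1.9900 * 7.4570 = 57.6215 kJ
Q2 (latent) = 3.8830 * 364.5680 = 1415.6175 kJ
Q3 (sensible, liquid) = 3.8830 * 3.6920 * 79.7160 = 1142.8114 kJ
Q_total = 2616.0505 kJ

2616.0505 kJ


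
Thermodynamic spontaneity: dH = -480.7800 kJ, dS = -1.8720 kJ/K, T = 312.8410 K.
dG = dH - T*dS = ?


T*dS = 312.8410 * -1.8720 = -585.6384 kJ
dG = -480.7800 + 585.6384 = 104.8584 kJ (non-spontaneous)

dG = 104.8584 kJ, non-spontaneous


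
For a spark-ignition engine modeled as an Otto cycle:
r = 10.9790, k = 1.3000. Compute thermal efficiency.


r^(k-1) = 2.0520
eta = 1 - 1/2.0520 = 0.5127 = 51.2661%

51.2661%


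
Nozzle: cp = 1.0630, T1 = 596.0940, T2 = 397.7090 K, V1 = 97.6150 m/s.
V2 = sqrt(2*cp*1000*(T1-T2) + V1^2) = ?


dT = 198.3850 K
2*cp*1000*dT = 421766.5100
V1^2 = 9528.6882
V2 = sqrt(431295.1982) = 656.7307 m/s

656.7307 m/s


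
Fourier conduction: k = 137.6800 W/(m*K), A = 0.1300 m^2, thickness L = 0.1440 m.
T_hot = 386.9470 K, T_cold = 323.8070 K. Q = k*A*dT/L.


dT = 63.1400 K
Q = 137.6800 * 0.1300 * 63.1400 / 0.1440 = 7847.9512 W

7847.9512 W


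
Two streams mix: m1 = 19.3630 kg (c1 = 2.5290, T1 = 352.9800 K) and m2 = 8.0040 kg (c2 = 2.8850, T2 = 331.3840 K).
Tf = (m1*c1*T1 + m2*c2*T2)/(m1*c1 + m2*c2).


num = 24937.2540
den = 72.0606
Tf = 346.0596 K

346.0596 K


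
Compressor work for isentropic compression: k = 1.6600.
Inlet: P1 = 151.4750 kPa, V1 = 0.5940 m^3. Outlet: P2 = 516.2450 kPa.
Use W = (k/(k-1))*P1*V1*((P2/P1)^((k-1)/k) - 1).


(k-1)/k = 0.3976
(P2/P1)^exp = 1.6283
W = 2.5152 * 151.4750 * 0.5940 * (1.6283 - 1) = 142.1767 kJ

142.1767 kJ


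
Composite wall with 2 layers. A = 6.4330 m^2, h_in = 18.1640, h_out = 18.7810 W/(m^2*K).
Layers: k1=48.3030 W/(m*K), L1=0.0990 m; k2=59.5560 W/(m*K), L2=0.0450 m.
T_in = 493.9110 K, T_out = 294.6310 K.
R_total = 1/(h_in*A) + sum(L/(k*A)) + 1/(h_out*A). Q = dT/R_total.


R_conv_in = 1/(18.1640*6.4330) = 0.0086
R_1 = 0.0990/(48.3030*6.4330) = 0.0003
R_2 = 0.0450/(59.5560*6.4330) = 0.0001
R_conv_out = 1/(18.7810*6.4330) = 0.0083
R_total = 0.0173 K/W
Q = 199.2800 / 0.0173 = 11538.4103 W

R_total = 0.0173 K/W, Q = 11538.4103 W


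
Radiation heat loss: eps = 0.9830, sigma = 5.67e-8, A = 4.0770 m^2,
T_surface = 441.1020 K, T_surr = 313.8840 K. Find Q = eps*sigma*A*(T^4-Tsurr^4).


T^4 = 3.7858e+10
Tsurr^4 = 9.7068e+09
Q = 0.9830 * 5.67e-8 * 4.0770 * 2.8151e+10 = 6396.9342 W

6396.9342 W


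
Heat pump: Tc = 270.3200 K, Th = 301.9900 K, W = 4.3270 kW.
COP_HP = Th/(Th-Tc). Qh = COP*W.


COP = 301.9900 / 31.6700 = 9.5355
Qh = 9.5355 * 4.3270 = 41.2602 kW

COP = 9.5355, Qh = 41.2602 kW


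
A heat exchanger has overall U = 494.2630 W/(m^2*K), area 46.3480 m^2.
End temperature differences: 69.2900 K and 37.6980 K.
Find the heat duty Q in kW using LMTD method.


LMTD = 51.9013 K
Q = 494.2630 * 46.3480 * 51.9013 = 1188960.7501 W = 1188.9608 kW

1188.9608 kW


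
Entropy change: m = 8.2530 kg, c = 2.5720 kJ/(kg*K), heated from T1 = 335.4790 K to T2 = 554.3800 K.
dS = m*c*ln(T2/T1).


T2/T1 = 1.6525
ln(T2/T1) = 0.5023
dS = 8.2530 * 2.5720 * 0.5023 = 10.6620 kJ/K

10.6620 kJ/K


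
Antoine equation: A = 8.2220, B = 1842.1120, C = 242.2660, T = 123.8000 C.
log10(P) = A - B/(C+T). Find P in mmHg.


C+T = 366.0660
B/(C+T) = 5.0322
log10(P) = 8.2220 - 5.0322 = 3.1898
P = 10^3.1898 = 1548.1554 mmHg

1548.1554 mmHg


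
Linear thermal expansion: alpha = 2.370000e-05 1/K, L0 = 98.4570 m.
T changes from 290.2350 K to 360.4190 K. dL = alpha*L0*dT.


dT = 70.1840 K
dL = 2.370000e-05 * 98.4570 * 70.1840 = 0.163770 m
L_final = 98.620770 m

dL = 0.163770 m


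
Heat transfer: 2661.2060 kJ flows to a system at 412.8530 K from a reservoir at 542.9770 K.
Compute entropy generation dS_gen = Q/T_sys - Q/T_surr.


dS_sys = 2661.2060/412.8530 = 6.4459 kJ/K
dS_surr = -2661.2060/542.9770 = -4.9011 kJ/K
dS_gen = 6.4459 - 4.9011 = 1.5448 kJ/K (irreversible)

dS_gen = 1.5448 kJ/K, irreversible


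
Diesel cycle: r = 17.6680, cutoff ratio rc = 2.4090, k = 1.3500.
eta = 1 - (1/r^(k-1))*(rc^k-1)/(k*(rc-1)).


r^(k-1) = 2.7322
rc^k = 3.2770
eta = 0.5619 = 56.1866%

56.1866%


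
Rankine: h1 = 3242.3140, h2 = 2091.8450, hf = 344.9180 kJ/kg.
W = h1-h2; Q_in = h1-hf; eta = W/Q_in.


W = 1150.4690 kJ/kg
Q_in = 2897.3960 kJ/kg
eta = 0.3971 = 39.7070%

eta = 39.7070%


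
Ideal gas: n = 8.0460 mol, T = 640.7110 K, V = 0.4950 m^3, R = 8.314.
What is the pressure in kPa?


P = nRT/V = 8.0460 * 8.314 * 640.7110 / 0.4950
= 42860.0061 / 0.4950 = 86585.8709 Pa = 86.5859 kPa

86.5859 kPa


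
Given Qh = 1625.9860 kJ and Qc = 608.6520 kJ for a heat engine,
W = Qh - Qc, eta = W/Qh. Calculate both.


W = 1625.9860 - 608.6520 = 1017.3340 kJ
eta = 1017.3340 / 1625.9860 = 0.6257 = 62.5672%

W = 1017.3340 kJ, eta = 62.5672%


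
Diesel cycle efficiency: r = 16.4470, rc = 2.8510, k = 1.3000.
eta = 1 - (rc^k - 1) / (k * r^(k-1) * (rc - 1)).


r^(k-1) = 2.3165
rc^k = 3.9039
eta = 0.4790 = 47.9042%

47.9042%


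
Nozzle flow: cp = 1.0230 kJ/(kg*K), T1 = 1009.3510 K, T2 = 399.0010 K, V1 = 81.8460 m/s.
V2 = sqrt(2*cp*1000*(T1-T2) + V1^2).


dT = 610.3500 K
2*cp*1000*dT = 1248776.1000
V1^2 = 6698.7677
V2 = sqrt(1255474.8677) = 1120.4797 m/s

1120.4797 m/s


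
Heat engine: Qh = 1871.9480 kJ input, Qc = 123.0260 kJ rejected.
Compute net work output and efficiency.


W = 1871.9480 - 123.0260 = 1748.9220 kJ
eta = 1748.9220 / 1871.9480 = 0.9343 = 93.4279%

W = 1748.9220 kJ, eta = 93.4279%


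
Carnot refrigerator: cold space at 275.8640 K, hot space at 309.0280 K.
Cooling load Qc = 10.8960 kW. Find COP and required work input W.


COP = 275.8640 / 33.1640 = 8.3182
W = 10.8960 / 8.3182 = 1.3099 kW

COP = 8.3182, W = 1.3099 kW


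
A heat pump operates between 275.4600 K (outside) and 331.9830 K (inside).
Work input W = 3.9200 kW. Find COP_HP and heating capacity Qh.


COP = 331.9830 / 56.5230 = 5.8734
Qh = 5.8734 * 3.9200 = 23.0238 kW

COP = 5.8734, Qh = 23.0238 kW


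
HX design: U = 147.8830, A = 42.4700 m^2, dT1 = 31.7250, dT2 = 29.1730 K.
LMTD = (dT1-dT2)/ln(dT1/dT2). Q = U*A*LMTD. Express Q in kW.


LMTD = 30.4312 K
Q = 147.8830 * 42.4700 * 30.4312 = 191125.7175 W = 191.1257 kW

191.1257 kW


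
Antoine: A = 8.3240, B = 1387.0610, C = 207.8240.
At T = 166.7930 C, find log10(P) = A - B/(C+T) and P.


C+T = 374.6170
B/(C+T) = 3.7026
log10(P) = 8.3240 - 3.7026 = 4.6214
P = 10^4.6214 = 41820.4852 mmHg

41820.4852 mmHg


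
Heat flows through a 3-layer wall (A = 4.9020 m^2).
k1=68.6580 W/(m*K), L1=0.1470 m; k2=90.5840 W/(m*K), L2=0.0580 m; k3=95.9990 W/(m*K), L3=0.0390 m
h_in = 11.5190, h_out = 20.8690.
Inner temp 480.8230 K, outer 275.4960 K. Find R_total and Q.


R_conv_in = 1/(11.5190*4.9020) = 0.0177
R_1 = 0.1470/(68.6580*4.9020) = 0.0004
R_2 = 0.0580/(90.5840*4.9020) = 0.0001
R_3 = 0.0390/(95.9990*4.9020) = 8.2875e-05
R_conv_out = 1/(20.8690*4.9020) = 0.0098
R_total = 0.0281 K/W
Q = 205.3270 / 0.0281 = 7297.8743 W

R_total = 0.0281 K/W, Q = 7297.8743 W


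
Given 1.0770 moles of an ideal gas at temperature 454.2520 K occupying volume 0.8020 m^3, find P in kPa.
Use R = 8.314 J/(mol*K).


P = nRT/V = 1.0770 * 8.314 * 454.2520 / 0.8020
= 4067.4533 / 0.8020 = 5071.6375 Pa = 5.0716 kPa

5.0716 kPa


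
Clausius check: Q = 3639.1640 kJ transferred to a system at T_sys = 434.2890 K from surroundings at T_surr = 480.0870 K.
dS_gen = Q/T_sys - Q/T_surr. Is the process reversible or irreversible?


dS_sys = 3639.1640/434.2890 = 8.3796 kJ/K
dS_surr = -3639.1640/480.0870 = -7.5802 kJ/K
dS_gen = 8.3796 - 7.5802 = 0.7994 kJ/K (irreversible)

dS_gen = 0.7994 kJ/K, irreversible


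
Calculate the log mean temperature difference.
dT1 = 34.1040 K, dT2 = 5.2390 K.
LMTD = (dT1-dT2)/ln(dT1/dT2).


dT1/dT2 = 6.5096
ln(dT1/dT2) = 1.8733
LMTD = 28.8650 / 1.8733 = 15.4088 K

15.4088 K


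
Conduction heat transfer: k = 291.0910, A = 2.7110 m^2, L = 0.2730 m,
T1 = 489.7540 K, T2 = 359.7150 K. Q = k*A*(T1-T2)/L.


dT = 130.0390 K
Q = 291.0910 * 2.7110 * 130.0390 / 0.2730 = 375897.3549 W

375897.3549 W


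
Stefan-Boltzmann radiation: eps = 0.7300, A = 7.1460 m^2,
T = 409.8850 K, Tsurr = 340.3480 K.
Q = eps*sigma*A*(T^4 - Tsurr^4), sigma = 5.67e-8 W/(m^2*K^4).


T^4 = 2.8226e+10
Tsurr^4 = 1.3418e+10
Q = 0.7300 * 5.67e-8 * 7.1460 * 1.4808e+10 = 4379.8418 W

4379.8418 W


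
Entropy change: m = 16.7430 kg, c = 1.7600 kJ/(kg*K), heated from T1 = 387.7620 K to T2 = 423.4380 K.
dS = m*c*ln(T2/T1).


T2/T1 = 1.0920
ln(T2/T1) = 0.0880
dS = 16.7430 * 1.7600 * 0.0880 = 2.5936 kJ/K

2.5936 kJ/K


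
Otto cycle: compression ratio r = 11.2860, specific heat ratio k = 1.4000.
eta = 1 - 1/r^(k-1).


r^(k-1) = 2.6364
eta = 1 - 1/2.6364 = 0.6207 = 62.0699%

62.0699%


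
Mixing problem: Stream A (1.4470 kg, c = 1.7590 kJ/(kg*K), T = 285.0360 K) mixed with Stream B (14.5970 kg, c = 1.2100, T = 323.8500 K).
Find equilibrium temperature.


num = 6445.4530
den = 20.2076
Tf = 318.9611 K

318.9611 K


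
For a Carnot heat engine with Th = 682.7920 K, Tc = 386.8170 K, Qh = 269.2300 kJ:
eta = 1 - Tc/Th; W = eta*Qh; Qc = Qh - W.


eta = 1 - 386.8170/682.7920 = 0.4335
W = 0.4335 * 269.2300 = 116.7052 kJ
Qc = 269.2300 - 116.7052 = 152.5248 kJ

eta = 43.3478%, W = 116.7052 kJ, Qc = 152.5248 kJ


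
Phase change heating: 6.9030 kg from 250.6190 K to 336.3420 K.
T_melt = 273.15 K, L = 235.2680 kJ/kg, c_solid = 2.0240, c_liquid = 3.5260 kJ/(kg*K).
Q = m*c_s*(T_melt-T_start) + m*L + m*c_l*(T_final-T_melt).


Q1 (sensible, solid) = 6.9030 * 2.0240 * 22.5310 = 314.7957 kJ
Q2 (latent) = 6.9030 * 235.2680 = 1624.0550 kJ
Q3 (sensible, liquid) = 6.9030 * 3.5260 * 63.1920 = 1538.0919 kJ
Q_total = 3476.9426 kJ

3476.9426 kJ


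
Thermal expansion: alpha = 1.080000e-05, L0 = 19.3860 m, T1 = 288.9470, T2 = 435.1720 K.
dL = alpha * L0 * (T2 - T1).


dT = 146.2250 K
dL = 1.080000e-05 * 19.3860 * 146.2250 = 0.030615 m
L_final = 19.416615 m

dL = 0.030615 m


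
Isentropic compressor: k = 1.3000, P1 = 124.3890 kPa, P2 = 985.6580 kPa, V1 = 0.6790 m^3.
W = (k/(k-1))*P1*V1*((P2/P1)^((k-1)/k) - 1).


(k-1)/k = 0.2308
(P2/P1)^exp = 1.6123
W = 4.3333 * 124.3890 * 0.6790 * (1.6123 - 1) = 224.1019 kJ

224.1019 kJ


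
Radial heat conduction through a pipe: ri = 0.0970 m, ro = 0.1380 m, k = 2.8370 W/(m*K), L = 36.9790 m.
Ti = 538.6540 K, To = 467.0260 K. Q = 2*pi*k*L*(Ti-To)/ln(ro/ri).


dT = 71.6280 K
ln(ro/ri) = 0.3525
Q = 2*pi*2.8370*36.9790*71.6280 / 0.3525 = 133926.1725 W

133926.1725 W


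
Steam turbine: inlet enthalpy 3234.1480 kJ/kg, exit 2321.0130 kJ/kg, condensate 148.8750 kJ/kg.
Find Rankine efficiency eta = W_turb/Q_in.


W = 913.1350 kJ/kg
Q_in = 3085.2730 kJ/kg
eta = 0.2960 = 29.5966%

eta = 29.5966%


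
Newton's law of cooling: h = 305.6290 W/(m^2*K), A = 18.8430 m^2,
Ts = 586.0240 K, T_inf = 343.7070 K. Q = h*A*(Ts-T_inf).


dT = 242.3170 K
Q = 305.6290 * 18.8430 * 242.3170 = 1395495.6664 W

1395495.6664 W


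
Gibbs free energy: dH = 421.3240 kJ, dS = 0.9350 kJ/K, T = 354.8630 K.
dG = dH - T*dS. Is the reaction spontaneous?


T*dS = 354.8630 * 0.9350 = 331.7969 kJ
dG = 421.3240 - 331.7969 = 89.5271 kJ (non-spontaneous)

dG = 89.5271 kJ, non-spontaneous


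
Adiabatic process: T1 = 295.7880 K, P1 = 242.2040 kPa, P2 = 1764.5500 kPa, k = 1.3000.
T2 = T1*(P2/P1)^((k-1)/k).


(k-1)/k = 0.2308
(P2/P1)^exp = 1.5813
T2 = 295.7880 * 1.5813 = 467.7439 K

467.7439 K


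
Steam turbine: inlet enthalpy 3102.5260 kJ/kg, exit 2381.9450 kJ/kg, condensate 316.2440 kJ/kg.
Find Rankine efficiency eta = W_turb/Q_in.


W = 720.5810 kJ/kg
Q_in = 2786.2820 kJ/kg
eta = 0.2586 = 25.8617%

eta = 25.8617%


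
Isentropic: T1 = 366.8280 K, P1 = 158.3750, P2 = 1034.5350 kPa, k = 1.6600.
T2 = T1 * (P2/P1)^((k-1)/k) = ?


(k-1)/k = 0.3976
(P2/P1)^exp = 2.1089
T2 = 366.8280 * 2.1089 = 773.6097 K

773.6097 K


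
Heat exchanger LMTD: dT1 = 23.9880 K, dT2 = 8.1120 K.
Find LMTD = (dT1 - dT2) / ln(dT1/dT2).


dT1/dT2 = 2.9571
ln(dT1/dT2) = 1.0842
LMTD = 15.8760 / 1.0842 = 14.6429 K

14.6429 K


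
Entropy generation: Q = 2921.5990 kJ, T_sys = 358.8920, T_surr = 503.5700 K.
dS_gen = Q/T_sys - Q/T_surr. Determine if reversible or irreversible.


dS_sys = 2921.5990/358.8920 = 8.1406 kJ/K
dS_surr = -2921.5990/503.5700 = -5.8018 kJ/K
dS_gen = 8.1406 - 5.8018 = 2.3388 kJ/K (irreversible)

dS_gen = 2.3388 kJ/K, irreversible


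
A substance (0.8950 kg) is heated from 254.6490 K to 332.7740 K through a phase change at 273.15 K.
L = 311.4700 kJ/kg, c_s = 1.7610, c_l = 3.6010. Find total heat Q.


Q1 (sensible, solid) = 0.8950 * 1.7610 * 18.5010 = 29.1593 kJ
Q2 (latent) = 0.8950 * 311.4700 = 278.7657 kJ
Q3 (sensible, liquid) = 0.8950 * 3.6010 * 59.6240 = 192.1619 kJ
Q_total = 500.0869 kJ

500.0869 kJ


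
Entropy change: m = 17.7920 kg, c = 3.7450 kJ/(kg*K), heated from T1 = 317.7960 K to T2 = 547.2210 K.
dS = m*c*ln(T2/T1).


T2/T1 = 1.7219
ln(T2/T1) = 0.5434
dS = 17.7920 * 3.7450 * 0.5434 = 36.2102 kJ/K

36.2102 kJ/K


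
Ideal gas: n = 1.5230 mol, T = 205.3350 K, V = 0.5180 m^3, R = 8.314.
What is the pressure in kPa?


P = nRT/V = 1.5230 * 8.314 * 205.3350 / 0.5180
= 2599.9974 / 0.5180 = 5019.2999 Pa = 5.0193 kPa

5.0193 kPa


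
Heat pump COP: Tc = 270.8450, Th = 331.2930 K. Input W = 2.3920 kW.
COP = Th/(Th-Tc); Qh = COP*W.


COP = 331.2930 / 60.4480 = 5.4806
Qh = 5.4806 * 2.3920 = 13.1097 kW

COP = 5.4806, Qh = 13.1097 kW


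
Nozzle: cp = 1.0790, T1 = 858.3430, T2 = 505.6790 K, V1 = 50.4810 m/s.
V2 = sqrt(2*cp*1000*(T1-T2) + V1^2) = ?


dT = 352.6640 K
2*cp*1000*dT = 761048.9120
V1^2 = 2548.3314
V2 = sqrt(763597.2434) = 873.8405 m/s

873.8405 m/s


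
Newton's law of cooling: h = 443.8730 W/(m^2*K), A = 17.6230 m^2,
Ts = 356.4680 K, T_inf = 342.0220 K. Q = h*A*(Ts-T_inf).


dT = 14.4460 K
Q = 443.8730 * 17.6230 * 14.4460 = 113002.0131 W

113002.0131 W


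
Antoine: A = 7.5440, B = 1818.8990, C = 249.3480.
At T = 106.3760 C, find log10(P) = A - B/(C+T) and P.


C+T = 355.7240
B/(C+T) = 5.1132
log10(P) = 7.5440 - 5.1132 = 2.4308
P = 10^2.4308 = 269.6305 mmHg

269.6305 mmHg


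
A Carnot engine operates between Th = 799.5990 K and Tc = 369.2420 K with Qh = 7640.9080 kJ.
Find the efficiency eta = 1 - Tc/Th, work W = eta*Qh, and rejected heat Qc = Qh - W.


eta = 1 - 369.2420/799.5990 = 0.5382
W = 0.5382 * 7640.9080 = 4112.4592 kJ
Qc = 7640.9080 - 4112.4592 = 3528.4488 kJ

eta = 53.8216%, W = 4112.4592 kJ, Qc = 3528.4488 kJ


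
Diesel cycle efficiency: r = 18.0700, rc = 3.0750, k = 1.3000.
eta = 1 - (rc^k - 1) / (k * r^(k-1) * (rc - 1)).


r^(k-1) = 2.3828
rc^k = 4.3072
eta = 0.4855 = 48.5463%

48.5463%


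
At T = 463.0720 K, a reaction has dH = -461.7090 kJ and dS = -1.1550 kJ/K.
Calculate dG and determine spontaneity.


T*dS = 463.0720 * -1.1550 = -534.8482 kJ
dG = -461.7090 + 534.8482 = 73.1392 kJ (non-spontaneous)

dG = 73.1392 kJ, non-spontaneous


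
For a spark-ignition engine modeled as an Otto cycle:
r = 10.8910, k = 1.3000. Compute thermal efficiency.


r^(k-1) = 2.0470
eta = 1 - 1/2.0470 = 0.5115 = 51.1483%

51.1483%


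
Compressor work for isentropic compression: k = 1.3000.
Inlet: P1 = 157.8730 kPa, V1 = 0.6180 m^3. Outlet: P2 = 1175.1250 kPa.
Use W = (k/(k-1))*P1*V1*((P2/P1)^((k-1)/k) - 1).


(k-1)/k = 0.2308
(P2/P1)^exp = 1.5892
W = 4.3333 * 157.8730 * 0.6180 * (1.5892 - 1) = 249.1051 kJ

249.1051 kJ


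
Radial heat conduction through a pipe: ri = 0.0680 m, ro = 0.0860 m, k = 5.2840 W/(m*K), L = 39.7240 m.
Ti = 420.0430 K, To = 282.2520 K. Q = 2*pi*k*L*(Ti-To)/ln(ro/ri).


dT = 137.7910 K
ln(ro/ri) = 0.2348
Q = 2*pi*5.2840*39.7240*137.7910 / 0.2348 = 773829.3309 W

773829.3309 W


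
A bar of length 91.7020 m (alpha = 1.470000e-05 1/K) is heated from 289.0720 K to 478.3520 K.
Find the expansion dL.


dT = 189.2800 K
dL = 1.470000e-05 * 91.7020 * 189.2800 = 0.255153 m
L_final = 91.957153 m

dL = 0.255153 m


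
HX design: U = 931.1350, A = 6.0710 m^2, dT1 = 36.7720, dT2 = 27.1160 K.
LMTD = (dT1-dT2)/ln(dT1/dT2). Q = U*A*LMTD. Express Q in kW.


LMTD = 31.6993 K
Q = 931.1350 * 6.0710 * 31.6993 = 179193.4362 W = 179.1934 kW

179.1934 kW


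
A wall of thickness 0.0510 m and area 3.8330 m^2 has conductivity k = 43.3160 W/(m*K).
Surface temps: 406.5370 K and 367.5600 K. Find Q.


dT = 38.9770 K
Q = 43.3160 * 3.8330 * 38.9770 / 0.0510 = 126889.4156 W

126889.4156 W


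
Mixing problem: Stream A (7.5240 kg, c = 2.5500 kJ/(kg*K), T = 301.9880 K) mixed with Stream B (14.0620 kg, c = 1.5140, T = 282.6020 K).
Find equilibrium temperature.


num = 11810.5614
den = 40.4761
Tf = 291.7912 K

291.7912 K


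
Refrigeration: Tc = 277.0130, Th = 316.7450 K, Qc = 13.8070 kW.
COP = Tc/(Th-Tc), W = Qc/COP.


COP = 277.0130 / 39.7320 = 6.9720
W = 13.8070 / 6.9720 = 1.9803 kW

COP = 6.9720, W = 1.9803 kW


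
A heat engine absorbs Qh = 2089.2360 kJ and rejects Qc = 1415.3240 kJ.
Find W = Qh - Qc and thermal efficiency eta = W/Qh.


W = 2089.2360 - 1415.3240 = 673.9120 kJ
eta = 673.9120 / 2089.2360 = 0.3226 = 32.2564%

W = 673.9120 kJ, eta = 32.2564%


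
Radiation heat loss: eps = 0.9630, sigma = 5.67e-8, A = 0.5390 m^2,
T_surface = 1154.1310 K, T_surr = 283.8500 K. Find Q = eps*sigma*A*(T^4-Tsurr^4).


T^4 = 1.7743e+12
Tsurr^4 = 6.4917e+09
Q = 0.9630 * 5.67e-8 * 0.5390 * 1.7678e+12 = 52026.7430 W

52026.7430 W


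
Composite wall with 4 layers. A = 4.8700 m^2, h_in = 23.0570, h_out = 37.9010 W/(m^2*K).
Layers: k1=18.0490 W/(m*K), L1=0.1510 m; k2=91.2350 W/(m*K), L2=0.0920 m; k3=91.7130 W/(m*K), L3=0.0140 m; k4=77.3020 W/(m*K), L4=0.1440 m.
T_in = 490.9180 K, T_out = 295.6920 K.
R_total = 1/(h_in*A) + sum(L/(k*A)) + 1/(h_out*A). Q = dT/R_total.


R_conv_in = 1/(23.0570*4.8700) = 0.0089
R_1 = 0.1510/(18.0490*4.8700) = 0.0017
R_2 = 0.0920/(91.2350*4.8700) = 0.0002
R_3 = 0.0140/(91.7130*4.8700) = 3.1345e-05
R_4 = 0.1440/(77.3020*4.8700) = 0.0004
R_conv_out = 1/(37.9010*4.8700) = 0.0054
R_total = 0.0167 K/W
Q = 195.2260 / 0.0167 = 11716.6475 W

R_total = 0.0167 K/W, Q = 11716.6475 W


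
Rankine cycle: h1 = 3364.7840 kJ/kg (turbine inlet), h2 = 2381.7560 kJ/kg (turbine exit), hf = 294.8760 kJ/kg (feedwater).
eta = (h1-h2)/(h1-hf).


W = 983.0280 kJ/kg
Q_in = 3069.9080 kJ/kg
eta = 0.3202 = 32.0214%

eta = 32.0214%


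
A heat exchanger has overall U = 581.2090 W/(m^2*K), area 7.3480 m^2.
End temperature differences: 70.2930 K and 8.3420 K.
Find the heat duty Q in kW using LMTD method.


LMTD = 29.0663 K
Q = 581.2090 * 7.3480 * 29.0663 = 124134.1025 W = 124.1341 kW

124.1341 kW


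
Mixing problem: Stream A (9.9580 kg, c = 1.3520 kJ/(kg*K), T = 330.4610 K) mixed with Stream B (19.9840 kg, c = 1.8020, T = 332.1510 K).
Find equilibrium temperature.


num = 16410.2133
den = 49.4744
Tf = 331.6911 K

331.6911 K


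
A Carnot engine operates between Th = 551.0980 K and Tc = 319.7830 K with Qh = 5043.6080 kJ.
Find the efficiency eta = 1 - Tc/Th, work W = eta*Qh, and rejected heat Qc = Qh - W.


eta = 1 - 319.7830/551.0980 = 0.4197
W = 0.4197 * 5043.6080 = 2116.9777 kJ
Qc = 5043.6080 - 2116.9777 = 2926.6303 kJ

eta = 41.9735%, W = 2116.9777 kJ, Qc = 2926.6303 kJ


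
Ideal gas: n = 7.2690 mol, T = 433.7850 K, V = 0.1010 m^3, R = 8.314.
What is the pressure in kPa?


P = nRT/V = 7.2690 * 8.314 * 433.7850 / 0.1010
= 26215.5648 / 0.1010 = 259560.0479 Pa = 259.5600 kPa

259.5600 kPa


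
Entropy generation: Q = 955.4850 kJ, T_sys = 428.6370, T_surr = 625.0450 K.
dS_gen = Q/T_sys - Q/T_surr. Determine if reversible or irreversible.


dS_sys = 955.4850/428.6370 = 2.2291 kJ/K
dS_surr = -955.4850/625.0450 = -1.5287 kJ/K
dS_gen = 2.2291 - 1.5287 = 0.7005 kJ/K (irreversible)

dS_gen = 0.7005 kJ/K, irreversible


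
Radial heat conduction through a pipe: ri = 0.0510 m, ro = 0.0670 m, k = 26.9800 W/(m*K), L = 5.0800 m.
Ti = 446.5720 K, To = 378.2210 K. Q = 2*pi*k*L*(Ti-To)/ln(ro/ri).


dT = 68.3510 K
ln(ro/ri) = 0.2729
Q = 2*pi*26.9800*5.0800*68.3510 / 0.2729 = 215714.5324 W

215714.5324 W


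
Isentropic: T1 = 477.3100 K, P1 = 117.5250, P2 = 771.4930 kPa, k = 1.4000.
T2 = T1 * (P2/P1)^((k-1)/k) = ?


(k-1)/k = 0.2857
(P2/P1)^exp = 1.7119
T2 = 477.3100 * 1.7119 = 817.1217 K

817.1217 K


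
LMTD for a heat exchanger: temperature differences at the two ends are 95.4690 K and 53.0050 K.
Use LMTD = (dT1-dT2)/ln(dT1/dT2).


dT1/dT2 = 1.8011
ln(dT1/dT2) = 0.5884
LMTD = 42.4640 / 0.5884 = 72.1667 K

72.1667 K


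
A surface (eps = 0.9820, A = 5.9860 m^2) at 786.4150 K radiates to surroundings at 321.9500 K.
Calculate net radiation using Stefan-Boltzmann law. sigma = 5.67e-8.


T^4 = 3.8248e+11
Tsurr^4 = 1.0744e+10
Q = 0.9820 * 5.67e-8 * 5.9860 * 3.7173e+11 = 123898.0907 W

123898.0907 W


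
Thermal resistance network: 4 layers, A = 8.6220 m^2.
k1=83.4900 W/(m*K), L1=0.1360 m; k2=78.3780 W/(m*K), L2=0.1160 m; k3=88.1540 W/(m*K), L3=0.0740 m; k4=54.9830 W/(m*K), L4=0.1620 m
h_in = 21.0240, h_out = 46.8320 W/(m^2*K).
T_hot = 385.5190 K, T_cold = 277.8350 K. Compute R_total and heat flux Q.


R_conv_in = 1/(21.0240*8.6220) = 0.0055
R_1 = 0.1360/(83.4900*8.6220) = 0.0002
R_2 = 0.1160/(78.3780*8.6220) = 0.0002
R_3 = 0.0740/(88.1540*8.6220) = 9.7360e-05
R_4 = 0.1620/(54.9830*8.6220) = 0.0003
R_conv_out = 1/(46.8320*8.6220) = 0.0025
R_total = 0.0088 K/W
Q = 107.6840 / 0.0088 = 12246.7030 W

R_total = 0.0088 K/W, Q = 12246.7030 W


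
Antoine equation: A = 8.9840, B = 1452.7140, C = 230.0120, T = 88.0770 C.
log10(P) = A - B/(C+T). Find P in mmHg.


C+T = 318.0890
B/(C+T) = 4.5670
log10(P) = 8.9840 - 4.5670 = 4.4170
P = 10^4.4170 = 26121.3229 mmHg

26121.3229 mmHg


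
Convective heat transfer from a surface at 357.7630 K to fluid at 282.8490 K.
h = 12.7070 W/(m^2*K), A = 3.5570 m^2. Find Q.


dT = 74.9140 K
Q = 12.7070 * 3.5570 * 74.9140 = 3386.0228 W

3386.0228 W


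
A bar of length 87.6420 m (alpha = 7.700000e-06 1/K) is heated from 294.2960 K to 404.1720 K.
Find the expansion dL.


dT = 109.8760 K
dL = 7.700000e-06 * 87.6420 * 109.8760 = 0.074149 m
L_final = 87.716149 m

dL = 0.074149 m


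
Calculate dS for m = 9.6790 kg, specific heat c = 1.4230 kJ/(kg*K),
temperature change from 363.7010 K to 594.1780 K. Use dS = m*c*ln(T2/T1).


T2/T1 = 1.6337
ln(T2/T1) = 0.4908
dS = 9.6790 * 1.4230 * 0.4908 = 6.7605 kJ/K

6.7605 kJ/K


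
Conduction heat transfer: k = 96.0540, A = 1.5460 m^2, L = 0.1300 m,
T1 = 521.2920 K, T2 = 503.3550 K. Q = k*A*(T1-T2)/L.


dT = 17.9370 K
Q = 96.0540 * 1.5460 * 17.9370 / 0.1300 = 20489.5019 W

20489.5019 W


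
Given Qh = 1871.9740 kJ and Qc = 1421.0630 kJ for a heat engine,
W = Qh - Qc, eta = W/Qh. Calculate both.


W = 1871.9740 - 1421.0630 = 450.9110 kJ
eta = 450.9110 / 1871.9740 = 0.2409 = 24.0875%

W = 450.9110 kJ, eta = 24.0875%


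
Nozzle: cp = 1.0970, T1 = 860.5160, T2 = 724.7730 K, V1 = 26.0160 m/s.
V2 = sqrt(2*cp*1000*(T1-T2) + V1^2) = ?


dT = 135.7430 K
2*cp*1000*dT = 297820.1420
V1^2 = 676.8323
V2 = sqrt(298496.9743) = 546.3488 m/s

546.3488 m/s


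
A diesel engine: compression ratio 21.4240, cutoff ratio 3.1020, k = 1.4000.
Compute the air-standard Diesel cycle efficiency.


r^(k-1) = 3.4069
rc^k = 4.8786
eta = 0.6131 = 61.3136%

61.3136%


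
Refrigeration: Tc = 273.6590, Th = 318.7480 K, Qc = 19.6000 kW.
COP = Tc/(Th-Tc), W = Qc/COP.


COP = 273.6590 / 45.0890 = 6.0693
W = 19.6000 / 6.0693 = 3.2294 kW

COP = 6.0693, W = 3.2294 kW


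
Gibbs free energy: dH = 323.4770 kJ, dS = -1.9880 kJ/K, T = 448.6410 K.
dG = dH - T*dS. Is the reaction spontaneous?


T*dS = 448.6410 * -1.9880 = -891.8983 kJ
dG = 323.4770 + 891.8983 = 1215.3753 kJ (non-spontaneous)

dG = 1215.3753 kJ, non-spontaneous


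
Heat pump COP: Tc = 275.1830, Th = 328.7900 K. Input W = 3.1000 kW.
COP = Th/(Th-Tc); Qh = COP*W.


COP = 328.7900 / 53.6070 = 6.1333
Qh = 6.1333 * 3.1000 = 19.0134 kW

COP = 6.1333, Qh = 19.0134 kW


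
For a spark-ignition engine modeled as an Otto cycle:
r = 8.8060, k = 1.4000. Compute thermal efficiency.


r^(k-1) = 2.3873
eta = 1 - 1/2.3873 = 0.5811 = 58.1121%

58.1121%


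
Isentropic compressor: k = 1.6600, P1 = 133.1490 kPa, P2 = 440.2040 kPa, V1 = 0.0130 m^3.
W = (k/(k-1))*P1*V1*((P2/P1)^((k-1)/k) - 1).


(k-1)/k = 0.3976
(P2/P1)^exp = 1.6087
W = 2.5152 * 133.1490 * 0.0130 * (1.6087 - 1) = 2.6500 kJ

2.6500 kJ


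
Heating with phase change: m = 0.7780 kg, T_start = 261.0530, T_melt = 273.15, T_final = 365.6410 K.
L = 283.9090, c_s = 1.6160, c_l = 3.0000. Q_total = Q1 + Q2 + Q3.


Q1 (sensible, solid) = 0.7780 * 1.6160 * 12.0970 = 15.2089 kJ
Q2 (latent) = 0.7780 * 283.9090 = 220.8812 kJ
Q3 (sensible, liquid) = 0.7780 * 3.0000 * 92.4910 = 215.8740 kJ
Q_total = 451.9641 kJ

451.9641 kJ


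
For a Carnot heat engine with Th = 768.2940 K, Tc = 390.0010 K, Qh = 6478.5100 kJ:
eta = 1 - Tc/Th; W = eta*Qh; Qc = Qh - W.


eta = 1 - 390.0010/768.2940 = 0.4924
W = 0.4924 * 6478.5100 = 3189.8921 kJ
Qc = 6478.5100 - 3189.8921 = 3288.6179 kJ

eta = 49.2381%, W = 3189.8921 kJ, Qc = 3288.6179 kJ


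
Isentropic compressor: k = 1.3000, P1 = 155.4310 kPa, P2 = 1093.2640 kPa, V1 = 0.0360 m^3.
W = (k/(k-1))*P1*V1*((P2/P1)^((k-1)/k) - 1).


(k-1)/k = 0.2308
(P2/P1)^exp = 1.5686
W = 4.3333 * 155.4310 * 0.0360 * (1.5686 - 1) = 13.7863 kJ

13.7863 kJ


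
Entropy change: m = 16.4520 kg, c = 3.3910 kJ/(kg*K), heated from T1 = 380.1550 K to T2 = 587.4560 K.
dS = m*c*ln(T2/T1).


T2/T1 = 1.5453
ln(T2/T1) = 0.4352
dS = 16.4520 * 3.3910 * 0.4352 = 24.2805 kJ/K

24.2805 kJ/K


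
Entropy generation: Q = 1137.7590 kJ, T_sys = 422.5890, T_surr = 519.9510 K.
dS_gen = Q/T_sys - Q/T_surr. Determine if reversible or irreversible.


dS_sys = 1137.7590/422.5890 = 2.6924 kJ/K
dS_surr = -1137.7590/519.9510 = -2.1882 kJ/K
dS_gen = 2.6924 - 2.1882 = 0.5041 kJ/K (irreversible)

dS_gen = 0.5041 kJ/K, irreversible


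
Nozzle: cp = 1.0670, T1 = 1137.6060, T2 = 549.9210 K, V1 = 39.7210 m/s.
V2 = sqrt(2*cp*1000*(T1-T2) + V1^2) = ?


dT = 587.6850 K
2*cp*1000*dT = 1254119.7900
V1^2 = 1577.7578
V2 = sqrt(1255697.5478) = 1120.5791 m/s

1120.5791 m/s


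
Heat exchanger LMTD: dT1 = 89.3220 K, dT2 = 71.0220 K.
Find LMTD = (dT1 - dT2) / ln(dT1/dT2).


dT1/dT2 = 1.2577
ln(dT1/dT2) = 0.2293
LMTD = 18.3000 / 0.2293 = 79.8227 K

79.8227 K


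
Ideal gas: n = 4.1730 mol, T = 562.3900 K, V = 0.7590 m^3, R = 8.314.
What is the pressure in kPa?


P = nRT/V = 4.1730 * 8.314 * 562.3900 / 0.7590
= 19511.7397 / 0.7590 = 25707.1670 Pa = 25.7072 kPa

25.7072 kPa


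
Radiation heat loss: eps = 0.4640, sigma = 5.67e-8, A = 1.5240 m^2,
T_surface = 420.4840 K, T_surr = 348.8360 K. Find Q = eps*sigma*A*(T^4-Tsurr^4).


T^4 = 3.1261e+10
Tsurr^4 = 1.4808e+10
Q = 0.4640 * 5.67e-8 * 1.5240 * 1.6453e+10 = 659.6776 W

659.6776 W


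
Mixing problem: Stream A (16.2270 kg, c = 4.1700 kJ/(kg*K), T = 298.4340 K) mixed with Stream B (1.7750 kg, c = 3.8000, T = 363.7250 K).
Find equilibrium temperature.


num = 22647.3362
den = 74.4116
Tf = 304.3523 K

304.3523 K


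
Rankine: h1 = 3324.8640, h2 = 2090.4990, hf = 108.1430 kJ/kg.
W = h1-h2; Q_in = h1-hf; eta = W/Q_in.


W = 1234.3650 kJ/kg
Q_in = 3216.7210 kJ/kg
eta = 0.3837 = 38.3734%

eta = 38.3734%


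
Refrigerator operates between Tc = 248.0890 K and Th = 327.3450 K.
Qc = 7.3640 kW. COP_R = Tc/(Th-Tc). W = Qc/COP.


COP = 248.0890 / 79.2560 = 3.1302
W = 7.3640 / 3.1302 = 2.3525 kW

COP = 3.1302, W = 2.3525 kW


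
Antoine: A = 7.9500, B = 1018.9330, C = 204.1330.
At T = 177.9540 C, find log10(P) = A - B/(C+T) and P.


C+T = 382.0870
B/(C+T) = 2.6668
log10(P) = 7.9500 - 2.6668 = 5.2832
P = 10^5.2832 = 191974.4694 mmHg

191974.4694 mmHg


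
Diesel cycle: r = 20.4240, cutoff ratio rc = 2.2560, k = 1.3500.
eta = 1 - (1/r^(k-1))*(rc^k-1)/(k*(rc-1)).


r^(k-1) = 2.8744
rc^k = 2.9992
eta = 0.5898 = 58.9808%

58.9808%


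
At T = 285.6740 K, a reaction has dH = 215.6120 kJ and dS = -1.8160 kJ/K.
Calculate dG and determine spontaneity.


T*dS = 285.6740 * -1.8160 = -518.7840 kJ
dG = 215.6120 + 518.7840 = 734.3960 kJ (non-spontaneous)

dG = 734.3960 kJ, non-spontaneous


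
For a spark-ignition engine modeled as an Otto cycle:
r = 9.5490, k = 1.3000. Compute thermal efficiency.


r^(k-1) = 1.9678
eta = 1 - 1/1.9678 = 0.4918 = 49.1826%

49.1826%


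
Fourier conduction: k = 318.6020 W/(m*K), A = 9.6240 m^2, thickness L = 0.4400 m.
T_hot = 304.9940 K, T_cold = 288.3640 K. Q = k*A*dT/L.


dT = 16.6300 K
Q = 318.6020 * 9.6240 * 16.6300 / 0.4400 = 115889.3921 W

115889.3921 W


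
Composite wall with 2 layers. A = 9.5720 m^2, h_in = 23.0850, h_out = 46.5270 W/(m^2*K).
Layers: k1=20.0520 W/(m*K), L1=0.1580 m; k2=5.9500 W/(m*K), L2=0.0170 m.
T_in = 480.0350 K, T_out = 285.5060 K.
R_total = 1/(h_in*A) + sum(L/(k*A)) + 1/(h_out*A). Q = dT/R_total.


R_conv_in = 1/(23.0850*9.5720) = 0.0045
R_1 = 0.1580/(20.0520*9.5720) = 0.0008
R_2 = 0.0170/(5.9500*9.5720) = 0.0003
R_conv_out = 1/(46.5270*9.5720) = 0.0022
R_total = 0.0079 K/W
Q = 194.5290 / 0.0079 = 24647.0902 W

R_total = 0.0079 K/W, Q = 24647.0902 W


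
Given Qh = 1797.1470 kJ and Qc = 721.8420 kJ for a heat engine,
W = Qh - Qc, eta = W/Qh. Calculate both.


W = 1797.1470 - 721.8420 = 1075.3050 kJ
eta = 1075.3050 / 1797.1470 = 0.5983 = 59.8340%

W = 1075.3050 kJ, eta = 59.8340%


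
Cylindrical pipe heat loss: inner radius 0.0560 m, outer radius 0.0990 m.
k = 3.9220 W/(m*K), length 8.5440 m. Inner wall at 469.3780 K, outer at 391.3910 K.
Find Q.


dT = 77.9870 K
ln(ro/ri) = 0.5698
Q = 2*pi*3.9220*8.5440*77.9870 / 0.5698 = 28818.5905 W

28818.5905 W


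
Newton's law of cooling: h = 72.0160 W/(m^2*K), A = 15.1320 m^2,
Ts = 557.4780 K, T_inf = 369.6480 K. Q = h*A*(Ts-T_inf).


dT = 187.8300 K
Q = 72.0160 * 15.1320 * 187.8300 = 204687.0122 W

204687.0122 W


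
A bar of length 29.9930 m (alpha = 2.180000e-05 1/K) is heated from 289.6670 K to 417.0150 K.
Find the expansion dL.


dT = 127.3480 K
dL = 2.180000e-05 * 29.9930 * 127.3480 = 0.083266 m
L_final = 30.076266 m

dL = 0.083266 m


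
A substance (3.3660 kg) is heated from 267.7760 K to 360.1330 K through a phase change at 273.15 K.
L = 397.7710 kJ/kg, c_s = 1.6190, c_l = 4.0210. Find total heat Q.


Q1 (sensible, solid) = 3.3660 * 1.6190 * 5.3740 = 29.2859 kJ
Q2 (latent) = 3.3660 * 397.7710 = 1338.8972 kJ
Q3 (sensible, liquid) = 3.3660 * 4.0210 * 86.9830 = 1177.2876 kJ
Q_total = 2545.4707 kJ

2545.4707 kJ


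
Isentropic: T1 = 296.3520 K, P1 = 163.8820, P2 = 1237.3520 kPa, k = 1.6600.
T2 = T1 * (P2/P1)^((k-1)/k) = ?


(k-1)/k = 0.3976
(P2/P1)^exp = 2.2339
T2 = 296.3520 * 2.2339 = 662.0291 K

662.0291 K


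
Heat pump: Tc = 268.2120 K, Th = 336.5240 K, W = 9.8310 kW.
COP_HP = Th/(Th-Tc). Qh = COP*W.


COP = 336.5240 / 68.3120 = 4.9263
Qh = 4.9263 * 9.8310 = 48.4303 kW

COP = 4.9263, Qh = 48.4303 kW


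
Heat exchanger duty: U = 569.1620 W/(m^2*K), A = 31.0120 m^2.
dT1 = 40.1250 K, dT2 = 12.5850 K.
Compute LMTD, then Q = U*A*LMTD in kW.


LMTD = 23.7517 K
Q = 569.1620 * 31.0120 * 23.7517 = 419238.4629 W = 419.2385 kW

419.2385 kW


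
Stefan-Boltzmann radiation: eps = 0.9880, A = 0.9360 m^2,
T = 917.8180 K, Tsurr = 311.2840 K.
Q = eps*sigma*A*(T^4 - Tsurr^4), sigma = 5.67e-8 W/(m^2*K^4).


T^4 = 7.0962e+11
Tsurr^4 = 9.3892e+09
Q = 0.9880 * 5.67e-8 * 0.9360 * 7.0023e+11 = 36716.1827 W

36716.1827 W


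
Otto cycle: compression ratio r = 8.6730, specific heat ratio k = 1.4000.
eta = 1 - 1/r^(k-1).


r^(k-1) = 2.3728
eta = 1 - 1/2.3728 = 0.5786 = 57.8563%

57.8563%


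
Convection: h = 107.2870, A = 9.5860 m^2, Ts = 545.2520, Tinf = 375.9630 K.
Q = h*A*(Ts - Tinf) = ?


dT = 169.2890 K
Q = 107.2870 * 9.5860 * 169.2890 = 174105.8107 W

174105.8107 W


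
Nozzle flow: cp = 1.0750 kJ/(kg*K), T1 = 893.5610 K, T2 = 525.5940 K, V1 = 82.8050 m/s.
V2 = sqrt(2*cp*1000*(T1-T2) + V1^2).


dT = 367.9670 K
2*cp*1000*dT = 791129.0500
V1^2 = 6856.6680
V2 = sqrt(797985.7180) = 893.3005 m/s

893.3005 m/s


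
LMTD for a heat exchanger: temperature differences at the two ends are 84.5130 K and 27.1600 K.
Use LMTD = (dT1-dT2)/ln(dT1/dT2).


dT1/dT2 = 3.1117
ln(dT1/dT2) = 1.1352
LMTD = 57.3530 / 1.1352 = 50.5242 K

50.5242 K


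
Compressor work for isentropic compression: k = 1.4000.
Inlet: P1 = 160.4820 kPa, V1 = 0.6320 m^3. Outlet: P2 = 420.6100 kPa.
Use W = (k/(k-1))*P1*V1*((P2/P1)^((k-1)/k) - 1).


(k-1)/k = 0.2857
(P2/P1)^exp = 1.3169
W = 3.5000 * 160.4820 * 0.6320 * (1.3169 - 1) = 112.5008 kJ

112.5008 kJ


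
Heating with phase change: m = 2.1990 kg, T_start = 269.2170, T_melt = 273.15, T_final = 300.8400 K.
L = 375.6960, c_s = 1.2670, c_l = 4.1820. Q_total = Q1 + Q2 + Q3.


Q1 (sensible, solid) = 2.1990 * 1.2670 * 3.9330 = 10.9579 kJ
Q2 (latent) = 2.1990 * 375.6960 = 826.1555 kJ
Q3 (sensible, liquid) = 2.1990 * 4.1820 * 27.6900 = 254.6433 kJ
Q_total = 1091.7566 kJ

1091.7566 kJ


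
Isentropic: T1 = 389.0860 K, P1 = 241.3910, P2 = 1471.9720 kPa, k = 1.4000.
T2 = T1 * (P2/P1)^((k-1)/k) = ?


(k-1)/k = 0.2857
(P2/P1)^exp = 1.6762
T2 = 389.0860 * 1.6762 = 652.2023 K

652.2023 K


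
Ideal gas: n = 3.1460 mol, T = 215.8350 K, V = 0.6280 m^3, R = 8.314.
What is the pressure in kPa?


P = nRT/V = 3.1460 * 8.314 * 215.8350 / 0.6280
= 5645.3466 / 0.6280 = 8989.4054 Pa = 8.9894 kPa

8.9894 kPa


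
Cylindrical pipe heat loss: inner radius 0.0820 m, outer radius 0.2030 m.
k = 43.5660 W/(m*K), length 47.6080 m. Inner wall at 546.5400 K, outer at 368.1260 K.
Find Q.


dT = 178.4140 K
ln(ro/ri) = 0.9065
Q = 2*pi*43.5660*47.6080*178.4140 / 0.9065 = 2564926.7750 W

2564926.7750 W


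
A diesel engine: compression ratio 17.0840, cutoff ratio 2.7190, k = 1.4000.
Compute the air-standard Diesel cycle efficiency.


r^(k-1) = 3.1120
rc^k = 4.0567
eta = 0.5919 = 59.1856%

59.1856%


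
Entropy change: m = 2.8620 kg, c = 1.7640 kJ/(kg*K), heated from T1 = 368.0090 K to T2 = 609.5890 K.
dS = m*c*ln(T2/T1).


T2/T1 = 1.6565
ln(T2/T1) = 0.5047
dS = 2.8620 * 1.7640 * 0.5047 = 2.5479 kJ/K

2.5479 kJ/K


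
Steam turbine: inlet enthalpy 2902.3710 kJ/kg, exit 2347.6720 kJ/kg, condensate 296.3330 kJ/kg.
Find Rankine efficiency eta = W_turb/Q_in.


W = 554.6990 kJ/kg
Q_in = 2606.0380 kJ/kg
eta = 0.2129 = 21.2851%

eta = 21.2851%


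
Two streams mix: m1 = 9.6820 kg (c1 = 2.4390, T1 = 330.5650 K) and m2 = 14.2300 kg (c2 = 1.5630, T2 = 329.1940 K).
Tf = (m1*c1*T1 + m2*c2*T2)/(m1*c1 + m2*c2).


num = 15127.8585
den = 45.8559
Tf = 329.9000 K

329.9000 K


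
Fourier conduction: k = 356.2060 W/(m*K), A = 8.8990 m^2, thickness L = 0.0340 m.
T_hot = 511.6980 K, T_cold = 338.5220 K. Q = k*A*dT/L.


dT = 173.1760 K
Q = 356.2060 * 8.8990 * 173.1760 / 0.0340 = 1.6145e+07 W

1.6145e+07 W


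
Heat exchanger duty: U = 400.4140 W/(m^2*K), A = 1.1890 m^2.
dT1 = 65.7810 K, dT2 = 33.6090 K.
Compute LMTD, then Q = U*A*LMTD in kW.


LMTD = 47.9080 K
Q = 400.4140 * 1.1890 * 47.9080 = 22808.6259 W = 22.8086 kW

22.8086 kW


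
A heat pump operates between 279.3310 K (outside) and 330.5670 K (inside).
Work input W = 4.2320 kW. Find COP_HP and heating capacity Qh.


COP = 330.5670 / 51.2360 = 6.4519
Qh = 6.4519 * 4.2320 = 27.3042 kW

COP = 6.4519, Qh = 27.3042 kW


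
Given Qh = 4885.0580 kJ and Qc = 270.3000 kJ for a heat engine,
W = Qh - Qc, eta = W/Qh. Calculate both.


W = 4885.0580 - 270.3000 = 4614.7580 kJ
eta = 4614.7580 / 4885.0580 = 0.9447 = 94.4668%

W = 4614.7580 kJ, eta = 94.4668%


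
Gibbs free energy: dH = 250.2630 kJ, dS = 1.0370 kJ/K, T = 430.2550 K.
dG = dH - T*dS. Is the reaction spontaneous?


T*dS = 430.2550 * 1.0370 = 446.1744 kJ
dG = 250.2630 - 446.1744 = -195.9114 kJ (spontaneous)

dG = -195.9114 kJ, spontaneous


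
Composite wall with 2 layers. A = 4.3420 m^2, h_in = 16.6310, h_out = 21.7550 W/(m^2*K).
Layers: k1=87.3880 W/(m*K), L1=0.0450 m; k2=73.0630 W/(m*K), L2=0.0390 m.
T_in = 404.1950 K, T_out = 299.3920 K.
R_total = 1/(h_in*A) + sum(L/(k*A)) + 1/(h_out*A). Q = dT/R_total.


R_conv_in = 1/(16.6310*4.3420) = 0.0138
R_1 = 0.0450/(87.3880*4.3420) = 0.0001
R_2 = 0.0390/(73.0630*4.3420) = 0.0001
R_conv_out = 1/(21.7550*4.3420) = 0.0106
R_total = 0.0247 K/W
Q = 104.8030 / 0.0247 = 4247.1371 W

R_total = 0.0247 K/W, Q = 4247.1371 W


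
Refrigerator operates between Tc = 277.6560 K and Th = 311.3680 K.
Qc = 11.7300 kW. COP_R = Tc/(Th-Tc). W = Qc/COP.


COP = 277.6560 / 33.7120 = 8.2361
W = 11.7300 / 8.2361 = 1.4242 kW

COP = 8.2361, W = 1.4242 kW


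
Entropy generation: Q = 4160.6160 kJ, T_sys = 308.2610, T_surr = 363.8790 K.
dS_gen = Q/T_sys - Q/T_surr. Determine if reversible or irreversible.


dS_sys = 4160.6160/308.2610 = 13.4971 kJ/K
dS_surr = -4160.6160/363.8790 = -11.4341 kJ/K
dS_gen = 13.4971 - 11.4341 = 2.0630 kJ/K (irreversible)

dS_gen = 2.0630 kJ/K, irreversible


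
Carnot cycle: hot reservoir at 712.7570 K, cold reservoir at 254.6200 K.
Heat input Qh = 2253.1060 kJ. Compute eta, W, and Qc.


eta = 1 - 254.6200/712.7570 = 0.6428
W = 0.6428 * 2253.1060 = 1448.2232 kJ
Qc = 2253.1060 - 1448.2232 = 804.8828 kJ

eta = 64.2767%, W = 1448.2232 kJ, Qc = 804.8828 kJ


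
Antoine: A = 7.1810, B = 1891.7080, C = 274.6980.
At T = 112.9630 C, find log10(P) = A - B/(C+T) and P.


C+T = 387.6610
B/(C+T) = 4.8798
log10(P) = 7.1810 - 4.8798 = 2.3012
P = 10^2.3012 = 200.0785 mmHg

200.0785 mmHg


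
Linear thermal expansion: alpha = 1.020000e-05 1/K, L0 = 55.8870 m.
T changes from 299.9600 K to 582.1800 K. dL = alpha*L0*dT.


dT = 282.2200 K
dL = 1.020000e-05 * 55.8870 * 282.2200 = 0.160879 m
L_final = 56.047879 m

dL = 0.160879 m


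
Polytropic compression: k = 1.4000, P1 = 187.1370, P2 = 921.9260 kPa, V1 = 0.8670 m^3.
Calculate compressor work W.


(k-1)/k = 0.2857
(P2/P1)^exp = 1.5771
W = 3.5000 * 187.1370 * 0.8670 * (1.5771 - 1) = 327.7333 kJ

327.7333 kJ


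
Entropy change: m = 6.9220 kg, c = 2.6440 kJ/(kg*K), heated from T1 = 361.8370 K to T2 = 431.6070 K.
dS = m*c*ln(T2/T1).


T2/T1 = 1.1928
ln(T2/T1) = 0.1763
dS = 6.9220 * 2.6440 * 0.1763 = 3.2270 kJ/K

3.2270 kJ/K


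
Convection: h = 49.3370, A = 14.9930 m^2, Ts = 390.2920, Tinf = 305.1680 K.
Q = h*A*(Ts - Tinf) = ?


dT = 85.1240 K
Q = 49.3370 * 14.9930 * 85.1240 = 62967.0435 W

62967.0435 W


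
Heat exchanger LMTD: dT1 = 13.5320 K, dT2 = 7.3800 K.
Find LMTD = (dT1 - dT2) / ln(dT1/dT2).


dT1/dT2 = 1.8336
ln(dT1/dT2) = 0.6063
LMTD = 6.1520 / 0.6063 = 10.1471 K

10.1471 K


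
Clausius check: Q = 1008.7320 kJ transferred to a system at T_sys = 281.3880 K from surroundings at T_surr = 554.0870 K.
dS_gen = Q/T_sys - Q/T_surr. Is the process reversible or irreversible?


dS_sys = 1008.7320/281.3880 = 3.5848 kJ/K
dS_surr = -1008.7320/554.0870 = -1.8205 kJ/K
dS_gen = 3.5848 - 1.8205 = 1.7643 kJ/K (irreversible)

dS_gen = 1.7643 kJ/K, irreversible
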